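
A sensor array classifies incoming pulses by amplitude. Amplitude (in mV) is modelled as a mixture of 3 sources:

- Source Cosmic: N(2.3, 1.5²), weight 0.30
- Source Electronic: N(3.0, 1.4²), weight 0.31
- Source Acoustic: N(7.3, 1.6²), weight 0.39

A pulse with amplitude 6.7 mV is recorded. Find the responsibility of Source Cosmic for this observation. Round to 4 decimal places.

0.0114

Posterior ∝ prior × likelihood, so P(k | x) ∝ π_k f_k(x); normalise over all components.
Evaluate each component's likelihood at the observed value:
  L_Cosmic = 0.0036007
  L_Electronic = 0.00867112
  L_Acoustic = 0.232409
Weight by the priors:
  π_Cosmic·L_Cosmic = 0.30 × 0.0036007 = 0.00108021
  π_Electronic·L_Electronic = 0.31 × 0.00867112 = 0.00268805
  π_Acoustic·L_Acoustic = 0.39 × 0.232409 = 0.0906397
Evidence: 0.00108021 + 0.00268805 + 0.0906397 = 0.0944079
Responsibility of Source Cosmic: 0.00108021 / 0.0944079 ≈ 0.0114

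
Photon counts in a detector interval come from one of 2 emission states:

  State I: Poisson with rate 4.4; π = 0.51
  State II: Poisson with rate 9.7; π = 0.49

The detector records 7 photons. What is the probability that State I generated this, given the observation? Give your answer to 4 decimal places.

0.4517

Apply Bayes' rule: the posterior for each component is proportional to its prior times its likelihood at x.
Component likelihoods at x = 7 photons:
  L_I = e^(−4.4)·4.4^7/7! = 0.0777754
  L_II = e^(−9.7)·9.7^7/7! = 0.0982461
Weight by the priors:
  π_I·L_I = 0.51 × 0.0777754 = 0.0396655
  π_II·L_II = 0.49 × 0.0982461 = 0.0481406
Marginal: 0.0396655 + 0.0481406 = 0.087806
P(State I | 7 photons) = 0.0396655 / 0.087806 ≈ 0.4517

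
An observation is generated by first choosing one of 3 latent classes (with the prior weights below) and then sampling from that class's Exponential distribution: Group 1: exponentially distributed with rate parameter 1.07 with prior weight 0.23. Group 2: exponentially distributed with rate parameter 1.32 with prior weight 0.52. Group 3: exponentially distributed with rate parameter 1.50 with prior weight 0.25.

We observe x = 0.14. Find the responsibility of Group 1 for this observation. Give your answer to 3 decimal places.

Apply Bayes' rule: the posterior for each component is proportional to its prior times its likelihood at x.
Component likelihoods at x = 0.14:
  p_1 = 1.07·e^(−1.07·0.14) = 1.07·e^(−0.1498) = 0.921142
  p_2 = 1.32·e^(−1.32·0.14) = 1.32·e^(−0.1848) = 1.09728
  p_3 = 1.50·e^(−1.50·0.14) = 1.50·e^(−0.2100) = 1.21588
Weight by the priors:
  w_1·p_1 = 0.23 × 0.921142 = 0.211863
  w_2·p_2 = 0.52 × 1.09728 = 0.570584
  w_3·p_3 = 0.25 × 1.21588 = 0.303969
Denominator: 0.211863 + 0.570584 + 0.303969 = 1.08642
Responsibility of Group 1: 0.211863 / 1.08642 ≈ 0.195

0.195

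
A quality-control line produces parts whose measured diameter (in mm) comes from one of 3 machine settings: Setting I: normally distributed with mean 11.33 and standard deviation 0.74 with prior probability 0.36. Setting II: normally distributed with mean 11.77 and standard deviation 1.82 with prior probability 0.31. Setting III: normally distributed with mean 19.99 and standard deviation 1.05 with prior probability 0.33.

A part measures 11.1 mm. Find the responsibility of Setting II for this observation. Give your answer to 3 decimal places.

0.256

Apply Bayes' rule: the posterior for each component is proportional to its prior times its likelihood at x.
Normal densities:
  f_I = (1/(0.74·√(2π)))·exp(−(11.1−11.33)²/(2·0.74²)) = 0.539111·exp(-0.04830) = 0.51369
  f_II = (1/(1.82·√(2π)))·exp(−(11.1−11.77)²/(2·1.82²)) = 0.219199·exp(-0.06776) = 0.204838
  f_III = (1/(1.05·√(2π)))·exp(−(11.1−19.99)²/(2·1.05²)) = 0.379945·exp(-35.84222) = 1.03191e-16
Multiply by the mixture weights:
  P(Z=I)·f_I = 0.36 × 0.51369 = 0.184928
  P(Z=II)·f_II = 0.31 × 0.204838 = 0.0634998
  P(Z=III)·f_III = 0.33 × 1.03191e-16 = 3.4053e-17
Normaliser: 0.184928 + 0.0634998 + 3.4053e-17 = 0.248428
So the posterior for Setting II is 0.0634998 / 0.248428 ≈ 0.256.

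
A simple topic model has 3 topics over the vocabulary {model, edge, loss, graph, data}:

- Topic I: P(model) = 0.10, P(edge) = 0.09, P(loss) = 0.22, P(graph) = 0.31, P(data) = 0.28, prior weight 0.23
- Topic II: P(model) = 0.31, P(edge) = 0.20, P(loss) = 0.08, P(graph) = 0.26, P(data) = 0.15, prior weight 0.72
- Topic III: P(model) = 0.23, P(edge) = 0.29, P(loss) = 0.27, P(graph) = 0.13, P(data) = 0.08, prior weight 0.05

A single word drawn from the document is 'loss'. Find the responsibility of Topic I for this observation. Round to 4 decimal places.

By Bayes' theorem, P(k | x) = w_k f_k(x) / Σ_j w_j f_j(x).
Component likelihoods at x = 'loss':
  f_I = 0.22
  f_II = 0.08
  f_III = 0.27
Unnormalised posteriors:
  w_I·f_I = 0.23 × 0.22 = 0.0506
  w_II·f_II = 0.72 × 0.08 = 0.0576
  w_III·f_III = 0.05 × 0.27 = 0.0135
Evidence: 0.0506 + 0.0576 + 0.0135 = 0.1217
So the posterior for Topic I is 0.0506 / 0.1217 ≈ 0.4158.

0.4158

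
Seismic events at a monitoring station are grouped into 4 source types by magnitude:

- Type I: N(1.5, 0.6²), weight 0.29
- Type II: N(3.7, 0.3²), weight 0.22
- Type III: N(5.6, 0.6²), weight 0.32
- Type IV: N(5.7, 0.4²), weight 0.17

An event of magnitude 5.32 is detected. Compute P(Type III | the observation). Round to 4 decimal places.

By Bayes' theorem, P(k | x) = w_k f_k(x) / Σ_j w_j f_j(x).
Component likelihoods at x = 5.32:
  f_I = (1/(0.6·√(2π)))·exp(−(5.32−1.5)²/(2·0.6²)) = 0.664904·exp(-20.26722) = 1.0491e-09
  f_II = (1/(0.3·√(2π)))·exp(−(5.32−3.7)²/(2·0.3²)) = 1.329808·exp(-14.58000) = 6.19121e-07
  f_III = (1/(0.6·√(2π)))·exp(−(5.32−5.6)²/(2·0.6²)) = 0.664904·exp(-0.10889) = 0.596306
  f_IV = (1/(0.4·√(2π)))·exp(−(5.32−5.7)²/(2·0.4²)) = 0.997356·exp(-0.45125) = 0.635148
Prior × likelihood for each component:
  w_I·f_I = 0.29 × 1.0491e-09 = 3.04238e-10
  w_II·f_II = 0.22 × 6.19121e-07 = 1.36207e-07
  w_III·f_III = 0.32 × 0.596306 = 0.190818
  w_IV·f_IV = 0.17 × 0.635148 = 0.107975
Evidence: 3.04238e-10 + 1.36207e-07 + 0.190818 + 0.107975 = 0.298793
P(Type III | 5.32) = 0.190818 / 0.298793 ≈ 0.6386

0.6386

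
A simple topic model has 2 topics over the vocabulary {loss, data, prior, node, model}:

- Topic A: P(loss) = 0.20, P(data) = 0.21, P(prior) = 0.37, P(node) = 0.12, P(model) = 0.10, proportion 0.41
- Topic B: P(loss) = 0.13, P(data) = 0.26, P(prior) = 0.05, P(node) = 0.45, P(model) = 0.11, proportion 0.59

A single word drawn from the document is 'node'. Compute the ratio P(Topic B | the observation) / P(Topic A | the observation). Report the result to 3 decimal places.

Posterior odds = (π_i f_i(x)) / (π_j f_j(x)); the normalising sum cancels.
Categorical probabilities:
  p_A = P(node | comp) = 0.12
  p_B = P(node | comp) = 0.45
Odds = (0.59/0.41) × (0.45/0.12) = 1.43902 × 3.75 ≈ 5.396

5.396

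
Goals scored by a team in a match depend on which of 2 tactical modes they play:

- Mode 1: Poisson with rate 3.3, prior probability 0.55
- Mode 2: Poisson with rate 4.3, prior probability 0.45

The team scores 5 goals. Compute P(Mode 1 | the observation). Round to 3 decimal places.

0.469

Posterior ∝ prior × likelihood, so P(k | x) ∝ π_k f_k(x); normalise over all components.
Poisson probabilities:
  L_1 = e^(−3.3)·3.3^5/5! = 0.120286
  L_2 = e^(−4.3)·4.3^5/5! = 0.166224
Weight by the priors:
  π_1·L_1 = 0.55 × 0.120286 = 0.0661575
  π_2·L_2 = 0.45 × 0.166224 = 0.074801
Normaliser: 0.0661575 + 0.074801 = 0.140959
Responsibility of Mode 1: 0.0661575 / 0.140959 ≈ 0.469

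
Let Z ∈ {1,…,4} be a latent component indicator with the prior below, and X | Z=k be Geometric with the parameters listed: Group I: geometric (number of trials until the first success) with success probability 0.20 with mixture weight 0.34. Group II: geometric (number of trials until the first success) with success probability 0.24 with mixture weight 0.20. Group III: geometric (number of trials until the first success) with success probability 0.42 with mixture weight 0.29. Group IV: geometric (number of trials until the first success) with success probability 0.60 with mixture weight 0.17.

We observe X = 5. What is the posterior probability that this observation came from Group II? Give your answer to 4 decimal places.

By Bayes' theorem, P(k | x) = w_k f_k(x) / Σ_j w_j f_j(x).
Evaluate each component's likelihood at the observed value:
  p_I = 0.20·(1−0.20)^4 = 0.20·0.4096 = 0.08192
  p_II = 0.24·(1−0.24)^4 = 0.24·0.333622 = 0.0800692
  p_III = 0.42·(1−0.42)^4 = 0.42·0.113165 = 0.0475293
  p_IV = 0.60·(1−0.60)^4 = 0.60·0.0256 = 0.01536
Prior × likelihood for each component:
  w_I·p_I = 0.34 × 0.08192 = 0.0278528
  w_II·p_II = 0.20 × 0.0800692 = 0.0160138
  w_III·p_III = 0.29 × 0.0475293 = 0.0137835
  w_IV·p_IV = 0.17 × 0.01536 = 0.0026112
Denominator: 0.0278528 + 0.0160138 + 0.0137835 + 0.0026112 = 0.0602613
Responsibility of Group II: 0.0160138 / 0.0602613 ≈ 0.2657

0.2657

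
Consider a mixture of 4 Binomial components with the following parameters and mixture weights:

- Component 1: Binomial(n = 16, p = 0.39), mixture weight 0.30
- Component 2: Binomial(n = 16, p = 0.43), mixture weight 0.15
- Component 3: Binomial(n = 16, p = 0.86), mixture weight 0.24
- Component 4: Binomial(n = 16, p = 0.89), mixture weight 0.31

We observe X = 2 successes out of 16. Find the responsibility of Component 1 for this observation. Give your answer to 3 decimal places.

0.810

Posterior ∝ prior × likelihood, so P(k | x) ∝ π_k f_k(x); normalise over all components.
Evaluate each component's likelihood at the observed value:
  p_1 = 0.0180272
  p_2 = 0.00847942
  p_3 = 9.86213e-11
  p_4 = 3.6096e-12
Prior × likelihood for each component:
  π_1·p_1 = 0.30 × 0.0180272 = 0.00540816
  π_2·p_2 = 0.15 × 0.00847942 = 0.00127191
  π_3·p_3 = 0.24 × 9.86213e-11 = 2.36691e-11
  π_4·p_4 = 0.31 × 3.6096e-12 = 1.11898e-12
Evidence: 0.00540816 + 0.00127191 + 2.36691e-11 + 1.11898e-12 = 0.00668007
P(Component 1 | data) ≈ 0.810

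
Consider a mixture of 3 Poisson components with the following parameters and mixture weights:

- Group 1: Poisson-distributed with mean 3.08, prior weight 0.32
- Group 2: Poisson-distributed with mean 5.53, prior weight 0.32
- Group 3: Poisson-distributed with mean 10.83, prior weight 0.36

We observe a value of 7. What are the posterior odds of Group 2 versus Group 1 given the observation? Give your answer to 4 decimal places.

Since P(k|x) ∝ w_k f_k(x), the posterior odds are w_i f_i(x) / (w_j f_j(x)).
Evaluate each component's likelihood at the observed value:
  L_1 = 0.0239771
  L_2 = 0.124451
  L_3 = 0.0686372
0.0398242 / 0.00767269 ≈ 5.1904

5.1904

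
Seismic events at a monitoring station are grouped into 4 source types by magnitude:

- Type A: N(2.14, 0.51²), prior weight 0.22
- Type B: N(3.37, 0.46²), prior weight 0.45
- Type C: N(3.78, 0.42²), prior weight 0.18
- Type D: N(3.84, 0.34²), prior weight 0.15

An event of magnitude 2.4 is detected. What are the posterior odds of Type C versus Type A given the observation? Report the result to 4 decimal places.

0.0051

The posterior odds equal the prior odds times the likelihood ratio: (P(Z=i)/P(Z=j))·(f_i(x)/f_j(x)).
Component likelihoods at x = 2.4:
  p_A = (1/(0.51·√(2π)))·exp(−(2.4−2.14)²/(2·0.51²)) = 0.782240·exp(-0.12995) = 0.686915
  p_B = (1/(0.46·√(2π)))·exp(−(2.4−3.37)²/(2·0.46²)) = 0.867266·exp(-2.22330) = 0.0938828
  p_C = (1/(0.42·√(2π)))·exp(−(2.4−3.78)²/(2·0.42²)) = 0.949863·exp(-5.39796) = 0.0042989
  p_D = (1/(0.34·√(2π)))·exp(−(2.4−3.84)²/(2·0.34²)) = 1.173360·exp(-8.96886) = 0.000149385
Odds = (0.18/0.22) × (0.0042989/0.686915) = 0.818182 × 0.00625826 ≈ 0.0051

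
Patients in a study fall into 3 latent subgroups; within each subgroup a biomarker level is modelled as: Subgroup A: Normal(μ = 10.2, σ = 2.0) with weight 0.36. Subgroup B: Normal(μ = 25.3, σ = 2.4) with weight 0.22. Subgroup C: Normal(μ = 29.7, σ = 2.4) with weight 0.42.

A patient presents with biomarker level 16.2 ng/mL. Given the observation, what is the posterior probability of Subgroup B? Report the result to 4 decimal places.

0.0335

By Bayes' theorem, P(k | x) = w_k f_k(x) / Σ_j w_j f_j(x).
Component likelihoods at x = 16.2 ng/mL:
  L_A = (1/(2.0·√(2π)))·exp(−(16.2−10.2)²/(2·2.0²)) = 0.199471·exp(-4.50000) = 0.00221592
  L_B = (1/(2.4·√(2π)))·exp(−(16.2−25.3)²/(2·2.4²)) = 0.166226·exp(-7.18837) = 0.000125554
  L_C = (1/(2.4·√(2π)))·exp(−(16.2−29.7)²/(2·2.4²)) = 0.166226·exp(-15.82031) = 2.23885e-08
Weight by the priors:
  w_A·L_A = 0.36 × 0.00221592 = 0.000797733
  w_B·L_B = 0.22 × 0.000125554 = 2.76219e-05
  w_C·L_C = 0.42 × 2.23885e-08 = 9.40316e-09
Evidence: 0.000797733 + 2.76219e-05 + 9.40316e-09 = 0.000825364
P(Subgroup B | the observation) = 2.76219e-05 / 0.000825364 ≈ 0.0335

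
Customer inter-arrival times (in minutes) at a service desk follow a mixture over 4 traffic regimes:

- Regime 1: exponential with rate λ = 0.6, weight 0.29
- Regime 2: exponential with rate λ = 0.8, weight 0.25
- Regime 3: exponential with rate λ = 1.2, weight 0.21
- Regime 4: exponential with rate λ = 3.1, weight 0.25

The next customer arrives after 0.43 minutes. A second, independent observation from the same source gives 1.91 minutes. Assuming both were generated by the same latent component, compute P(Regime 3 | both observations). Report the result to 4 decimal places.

Posterior ∝ prior × likelihood, so P(k | x) ∝ π_k f_k(x); normalise over all components.
Since both observations come from the same component, the likelihood for component k is f_k(x₁)·f_k(x₂).
  p_1 = [0.6·e^(−0.6·0.43) = 0.6·e^(−0.2580) = 0.463557] × [0.190744] = 0.0884205
  p_2 = [0.8·e^(−0.8·0.43) = 0.8·e^(−0.3440) = 0.567143] × [0.173575] = 0.0984421
  p_3 = [1.2·e^(−1.2·0.43) = 1.2·e^(−0.5160) = 0.716284] × [0.121277] = 0.0868688
  p_4 = [3.1·e^(−3.1·0.43) = 3.1·e^(−1.3330) = 0.817424] × [0.0083158] = 0.00679753
Prior × likelihood for each component:
  π_1·p_1 = 0.29 × 0.0884205 = 0.0256419
  π_2·p_2 = 0.25 × 0.0984421 = 0.0246105
  π_3·p_3 = 0.21 × 0.0868688 = 0.0182424
  π_4·p_4 = 0.25 × 0.00679753 = 0.00169938
Denominator: 0.0256419 + 0.0246105 + 0.0182424 + 0.00169938 = 0.0701943
So the posterior for Regime 3 is 0.0182424 / 0.0701943 ≈ 0.2599.

0.2599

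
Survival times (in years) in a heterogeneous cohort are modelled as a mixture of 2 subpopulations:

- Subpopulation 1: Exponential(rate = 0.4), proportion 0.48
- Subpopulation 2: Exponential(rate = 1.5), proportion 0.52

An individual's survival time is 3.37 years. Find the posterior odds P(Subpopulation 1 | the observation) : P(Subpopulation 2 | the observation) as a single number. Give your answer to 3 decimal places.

10.026

Since P(k|x) ∝ π_k f_k(x), the posterior odds are π_i f_i(x) / (π_j f_j(x)).
Exponential densities:
  f_1 = 0.4·e^(−0.4·3.37) = 0.4·e^(−1.3480) = 0.103904
  f_2 = 1.5·e^(−1.5·3.37) = 1.5·e^(−5.0550) = 0.00956605
0.0498738 / 0.00497435 ≈ 10.026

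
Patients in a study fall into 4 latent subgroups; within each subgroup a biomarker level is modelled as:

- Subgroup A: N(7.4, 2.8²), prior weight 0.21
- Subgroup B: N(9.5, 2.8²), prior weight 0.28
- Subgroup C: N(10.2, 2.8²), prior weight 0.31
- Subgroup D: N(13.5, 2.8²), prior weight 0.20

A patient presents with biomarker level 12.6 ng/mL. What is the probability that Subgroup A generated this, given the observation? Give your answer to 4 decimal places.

The responsibility of component k is π_k f_k(x) divided by Σ_j π_j f_j(x).
Normal densities:
  L_A = (1/(2.8·√(2π)))·exp(−(12.6−7.4)²/(2·2.8²)) = 0.142479·exp(-1.72449) = 0.0253989
  L_B = (1/(2.8·√(2π)))·exp(−(12.6−9.5)²/(2·2.8²)) = 0.142479·exp(-0.61288) = 0.0771935
  L_C = (1/(2.8·√(2π)))·exp(−(12.6−10.2)²/(2·2.8²)) = 0.142479·exp(-0.36735) = 0.0986769
  L_D = (1/(2.8·√(2π)))·exp(−(12.6−13.5)²/(2·2.8²)) = 0.142479·exp(-0.05166) = 0.135306
Weight by the priors:
  π_A·L_A = 0.21 × 0.0253989 = 0.00533378
  π_B·L_B = 0.28 × 0.0771935 = 0.0216142
  π_C·L_C = 0.31 × 0.0986769 = 0.0305898
  π_D·L_D = 0.20 × 0.135306 = 0.0270612
Marginal: 0.00533378 + 0.0216142 + 0.0305898 + 0.0270612 = 0.084599
P(Subgroup A | data) = 0.00533378 / 0.084599 ≈ 0.0630

0.0630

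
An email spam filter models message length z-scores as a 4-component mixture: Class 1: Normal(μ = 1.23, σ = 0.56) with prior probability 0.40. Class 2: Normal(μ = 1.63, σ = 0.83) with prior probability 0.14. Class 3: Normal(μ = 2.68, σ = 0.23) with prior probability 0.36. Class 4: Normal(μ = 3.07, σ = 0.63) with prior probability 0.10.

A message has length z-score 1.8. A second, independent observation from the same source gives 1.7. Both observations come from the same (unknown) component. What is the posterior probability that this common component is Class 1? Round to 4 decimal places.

The responsibility of component k is π_k f_k(x) divided by Σ_j π_j f_j(x).
Since both observations come from the same component, the likelihood for component k is f_k(x₁)·f_k(x₂).
  f_1 = [0.424375] × [0.500914] = 0.212576
  f_2 = [0.470676] × [0.478947] = 0.225429
  f_3 = [0.00114915] × [0.000198094] = 2.2764e-07
  f_4 = [0.0830116] × [0.0595254] = 0.0049413
Prior × likelihood for each component:
  π_1·f_1 = 0.40 × 0.212576 = 0.0850303
  π_2·f_2 = 0.14 × 0.225429 = 0.0315601
  π_3·f_3 = 0.36 × 2.2764e-07 = 8.19504e-08
  π_4·f_4 = 0.10 × 0.0049413 = 0.00049413
Evidence: 0.0850303 + 0.0315601 + 8.19504e-08 + 0.00049413 = 0.117085
So the posterior for Class 1 is 0.0850303 / 0.117085 ≈ 0.7262.

0.7262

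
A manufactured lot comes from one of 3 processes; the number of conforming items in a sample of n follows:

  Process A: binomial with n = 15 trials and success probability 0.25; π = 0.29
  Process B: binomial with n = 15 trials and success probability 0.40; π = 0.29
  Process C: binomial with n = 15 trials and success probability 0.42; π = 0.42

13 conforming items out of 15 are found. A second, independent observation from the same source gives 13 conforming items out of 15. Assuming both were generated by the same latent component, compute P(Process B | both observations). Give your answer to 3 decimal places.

By Bayes' theorem, P(k | x) = π_k f_k(x) / Σ_j π_j f_j(x).
Since both observations come from the same component, the likelihood for component k is f_k(x₁)·f_k(x₂).
  L_A = [8.801e-07] × [8.801e-07] = 7.74576e-13
  L_B = [0.000253672] × [0.000253672] = 6.43492e-08
  L_C = [0.000446978] × [0.000446978] = 1.99789e-07
Weight by the priors:
  π_A·L_A = 0.29 × 7.74576e-13 = 2.24627e-13
  π_B·L_B = 0.29 × 6.43492e-08 = 1.86613e-08
  π_C·L_C = 0.42 × 1.99789e-07 = 8.39115e-08
Denominator: 2.24627e-13 + 1.86613e-08 + 8.39115e-08 = 1.02573e-07
Responsibility of Process B: 1.86613e-08 / 1.02573e-07 ≈ 0.182

0.182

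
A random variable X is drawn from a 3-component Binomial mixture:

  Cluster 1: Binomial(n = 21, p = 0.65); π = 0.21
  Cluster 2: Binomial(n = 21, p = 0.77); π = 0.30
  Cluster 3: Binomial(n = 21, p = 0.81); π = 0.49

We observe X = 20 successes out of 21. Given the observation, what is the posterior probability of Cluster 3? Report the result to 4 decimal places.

0.7820

Apply Bayes' rule: the posterior for each component is proportional to its prior times its likelihood at x.
Binomial probabilities:
  f_1 = C(21,20)·0.65^20·0.35^1 = 21·0.000181245·0.35 = 0.00133215
  f_2 = C(21,20)·0.77^20·0.23^1 = 21·0.00536802·0.23 = 0.0259276
  f_3 = C(21,20)·0.81^20·0.19^1 = 21·0.0147809·0.19 = 0.0589757
Unnormalised posteriors:
  π_1·f_1 = 0.21 × 0.00133215 = 0.000279752
  π_2·f_2 = 0.30 × 0.0259276 = 0.00777827
  π_3·f_3 = 0.49 × 0.0589757 = 0.0288981
Sum: 0.000279752 + 0.00777827 + 0.0288981 = 0.0369561
So the posterior for Cluster 3 is 0.0288981 / 0.0369561 ≈ 0.7820.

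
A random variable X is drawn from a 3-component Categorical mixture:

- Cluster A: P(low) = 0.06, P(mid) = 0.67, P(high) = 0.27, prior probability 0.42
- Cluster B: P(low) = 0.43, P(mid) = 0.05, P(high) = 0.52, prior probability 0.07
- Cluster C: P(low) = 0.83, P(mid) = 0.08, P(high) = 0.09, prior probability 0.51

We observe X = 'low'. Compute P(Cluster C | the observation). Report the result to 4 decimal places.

Posterior ∝ prior × likelihood, so P(k | x) ∝ π_k f_k(x); normalise over all components.
Evaluate each component's likelihood at the observed value:
  f_A = 0.06
  f_B = 0.43
  f_C = 0.83
Weight by the priors:
  π_A·f_A = 0.42 × 0.06 = 0.0252
  π_B·f_B = 0.07 × 0.43 = 0.0301
  π_C·f_C = 0.51 × 0.83 = 0.4233
Evidence: 0.0252 + 0.0301 + 0.4233 = 0.4786
So the posterior for Cluster C is 0.4233 / 0.4786 ≈ 0.8845.

0.8845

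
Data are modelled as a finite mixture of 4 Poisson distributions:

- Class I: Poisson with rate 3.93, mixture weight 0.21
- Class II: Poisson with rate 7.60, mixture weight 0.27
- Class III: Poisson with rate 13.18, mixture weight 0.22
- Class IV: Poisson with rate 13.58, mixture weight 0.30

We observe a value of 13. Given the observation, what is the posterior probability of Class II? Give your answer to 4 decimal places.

0.0974

The responsibility of component k is π_k f_k(x) divided by Σ_j π_j f_j(x).
Evaluate each component's likelihood at the observed value:
  L_I = e^(−3.93)·3.93^13/13! = 0.000168285
  L_II = e^(−7.60)·7.60^13/13! = 0.0226808
  L_III = e^(−13.18)·13.18^13/13! = 0.109804
  L_IV = e^(−13.58)·13.58^13/13! = 0.108567
Prior × likelihood for each component:
  π_I·L_I = 0.21 × 0.000168285 = 3.53399e-05
  π_II·L_II = 0.27 × 0.0226808 = 0.00612382
  π_III·L_III = 0.22 × 0.109804 = 0.0241569
  π_IV·L_IV = 0.30 × 0.108567 = 0.0325701
Denominator: 3.53399e-05 + 0.00612382 + 0.0241569 + 0.0325701 = 0.0628862
So the posterior for Class II is 0.00612382 / 0.0628862 ≈ 0.0974.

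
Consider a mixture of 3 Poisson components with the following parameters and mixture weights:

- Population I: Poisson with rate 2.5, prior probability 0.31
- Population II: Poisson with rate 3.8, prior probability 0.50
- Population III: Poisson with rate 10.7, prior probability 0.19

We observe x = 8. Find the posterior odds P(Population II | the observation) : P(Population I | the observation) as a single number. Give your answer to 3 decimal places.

12.525

Only the two components matter; the odds are (π_i f_i(x)) / (π_j f_j(x)).
Component likelihoods at x = 8:
  f_I = e^(−2.5)·2.5^8/8! = 0.00310644
  f_II = e^(−3.8)·3.8^8/8! = 0.0241229
  f_III = e^(−10.7)·10.7^8/8! = 0.0960724
Odds = (0.50/0.31) × (0.0241229/0.00310644) = 1.6129 × 7.76544 ≈ 12.525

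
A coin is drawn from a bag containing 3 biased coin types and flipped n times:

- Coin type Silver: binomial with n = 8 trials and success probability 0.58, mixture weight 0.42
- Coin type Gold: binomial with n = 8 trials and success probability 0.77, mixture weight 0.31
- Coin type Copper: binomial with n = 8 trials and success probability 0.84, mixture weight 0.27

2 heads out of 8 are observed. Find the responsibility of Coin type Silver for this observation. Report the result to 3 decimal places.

0.962

The responsibility of component k is π_k f_k(x) divided by Σ_j π_j f_j(x).
Evaluate each component's likelihood at the observed value:
  L_Silver = 0.0517023
  L_Gold = 0.00245757
  L_Copper = 0.000331464
Weight by the priors:
  π_Silver·L_Silver = 0.42 × 0.0517023 = 0.021715
  π_Gold·L_Gold = 0.31 × 0.00245757 = 0.000761848
  π_Copper·L_Copper = 0.27 × 0.000331464 = 8.94953e-05
Denominator: 0.021715 + 0.000761848 + 8.94953e-05 = 0.0225663
Responsibility of Coin type Silver: 0.021715 / 0.0225663 ≈ 0.962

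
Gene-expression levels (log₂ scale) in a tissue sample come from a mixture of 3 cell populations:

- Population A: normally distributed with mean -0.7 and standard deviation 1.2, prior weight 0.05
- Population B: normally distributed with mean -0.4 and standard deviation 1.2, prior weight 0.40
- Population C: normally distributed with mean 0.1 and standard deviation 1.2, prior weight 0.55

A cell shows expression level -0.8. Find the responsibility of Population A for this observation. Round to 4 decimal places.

0.0591

The responsibility of component k is π_k f_k(x) divided by Σ_j π_j f_j(x).
Component likelihoods at x = -0.8:
  L_A = 0.3313
  L_B = 0.314486
  L_C = 0.250948
Weight by the priors:
  π_A·L_A = 0.05 × 0.3313 = 0.016565
  π_B·L_B = 0.40 × 0.314486 = 0.125794
  π_C·L_C = 0.55 × 0.250948 = 0.138021
Denominator: 0.016565 + 0.125794 + 0.138021 = 0.280381
P(Population A | -0.8) ≈ 0.0591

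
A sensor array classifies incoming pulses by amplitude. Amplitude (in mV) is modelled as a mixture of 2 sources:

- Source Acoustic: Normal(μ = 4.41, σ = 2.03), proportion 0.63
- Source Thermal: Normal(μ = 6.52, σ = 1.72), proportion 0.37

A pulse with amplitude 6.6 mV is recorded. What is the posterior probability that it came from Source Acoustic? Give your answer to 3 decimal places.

The responsibility of component k is π_k f_k(x) divided by Σ_j π_j f_j(x).
Component likelihoods at x = 6.6 mV:
  L_Acoustic = (1/(2.03·√(2π)))·exp(−(6.6−4.41)²/(2·2.03²)) = 0.196523·exp(-0.58192) = 0.109822
  L_Thermal = (1/(1.72·√(2π)))·exp(−(6.6−6.52)²/(2·1.72²)) = 0.231943·exp(-0.00108) = 0.231692
Multiply by the mixture weights:
  π_Acoustic·L_Acoustic = 0.63 × 0.109822 = 0.0691876
  π_Thermal·L_Thermal = 0.37 × 0.231692 = 0.0857262
Marginal: 0.0691876 + 0.0857262 = 0.154914
P(Source Acoustic | data) ≈ 0.447

0.447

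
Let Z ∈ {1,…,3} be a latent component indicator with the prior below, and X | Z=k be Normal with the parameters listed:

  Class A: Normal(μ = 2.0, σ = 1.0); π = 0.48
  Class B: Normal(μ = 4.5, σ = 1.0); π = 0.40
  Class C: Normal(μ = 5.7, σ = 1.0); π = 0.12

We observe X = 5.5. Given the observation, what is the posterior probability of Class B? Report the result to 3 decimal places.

P(component k | x) = P(Z=k)·f_k(x) / marginal(x), where marginal(x) = Σ_j P(Z=j)·f_j(x).
Normal densities:
  p_A = (1/(1.0·√(2π)))·exp(−(5.5−2.0)²/(2·1.0²)) = 0.398942·exp(-6.12500) = 0.000872683
  p_B = (1/(1.0·√(2π)))·exp(−(5.5−4.5)²/(2·1.0²)) = 0.398942·exp(-0.50000) = 0.241971
  p_C = (1/(1.0·√(2π)))·exp(−(5.5−5.7)²/(2·1.0²)) = 0.398942·exp(-0.02000) = 0.391043
Weight by the priors:
  P(Z=A)·p_A = 0.48 × 0.000872683 = 0.000418888
  P(Z=B)·p_B = 0.40 × 0.241971 = 0.0967883
  P(Z=C)·p_C = 0.12 × 0.391043 = 0.0469251
Evidence: 0.000418888 + 0.0967883 + 0.0469251 = 0.144132
Responsibility of Class B: 0.0967883 / 0.144132 ≈ 0.672

0.672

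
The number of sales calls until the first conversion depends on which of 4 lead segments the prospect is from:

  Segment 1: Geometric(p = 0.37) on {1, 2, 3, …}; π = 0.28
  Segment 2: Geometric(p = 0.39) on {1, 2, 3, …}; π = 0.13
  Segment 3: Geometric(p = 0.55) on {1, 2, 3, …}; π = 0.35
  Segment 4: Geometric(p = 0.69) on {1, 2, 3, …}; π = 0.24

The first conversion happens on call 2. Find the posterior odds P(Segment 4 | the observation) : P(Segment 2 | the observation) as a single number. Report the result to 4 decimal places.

1.6599

Since P(k|x) ∝ π_k f_k(x), the posterior odds are π_i f_i(x) / (π_j f_j(x)).
Component likelihoods at x = 2:
  f_1 = 0.37·(1−0.37)^1 = 0.37·0.63 = 0.2331
  f_2 = 0.39·(1−0.39)^1 = 0.39·0.61 = 0.2379
  f_3 = 0.55·(1−0.55)^1 = 0.55·0.45 = 0.2475
  f_4 = 0.69·(1−0.69)^1 = 0.69·0.31 = 0.2139
Posterior odds = (π_4·f_4) / (π_2·f_2) = (0.24·0.2139) / (0.13·0.2379) = 0.051336 / 0.030927 ≈ 1.6599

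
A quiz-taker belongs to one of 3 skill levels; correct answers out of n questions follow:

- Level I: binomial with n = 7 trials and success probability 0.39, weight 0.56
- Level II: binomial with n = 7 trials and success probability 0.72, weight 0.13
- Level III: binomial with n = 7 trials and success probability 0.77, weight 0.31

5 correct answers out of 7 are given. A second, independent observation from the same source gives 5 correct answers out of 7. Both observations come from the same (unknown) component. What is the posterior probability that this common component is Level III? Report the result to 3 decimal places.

Posterior ∝ prior × likelihood, so P(k | x) ∝ w_k f_k(x); normalise over all components.
Since both observations come from the same component, the likelihood for component k is f_k(x₁)·f_k(x₂).
  f_I = [0.0705021] × [0.0705021] = 0.00497054
  f_II = [0.318565] × [0.318565] = 0.101484
  f_III = [0.300697] × [0.300697] = 0.0904185
Multiply by the mixture weights:
  w_I·f_I = 0.56 × 0.00497054 = 0.00278351
  w_II·f_II = 0.13 × 0.101484 = 0.0131929
  w_III·f_III = 0.31 × 0.0904185 = 0.0280297
Marginal: 0.00278351 + 0.0131929 + 0.0280297 = 0.0440061
P(Level III | x) = 0.0280297 / 0.0440061 ≈ 0.637

0.637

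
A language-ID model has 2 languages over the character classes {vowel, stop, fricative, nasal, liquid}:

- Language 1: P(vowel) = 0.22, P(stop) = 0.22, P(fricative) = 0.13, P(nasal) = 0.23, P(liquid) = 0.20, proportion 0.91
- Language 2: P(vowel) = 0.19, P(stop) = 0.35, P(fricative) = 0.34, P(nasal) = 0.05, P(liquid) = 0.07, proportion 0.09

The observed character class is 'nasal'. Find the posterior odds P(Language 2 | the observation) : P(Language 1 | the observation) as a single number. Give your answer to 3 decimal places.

0.022

Only the two components matter; the odds are (w_i f_i(x)) / (w_j f_j(x)).
Categorical probabilities:
  f_1 = 0.23
  f_2 = 0.05
Odds = (0.09/0.91) × (0.05/0.23) = 0.0989011 × 0.217391 ≈ 0.022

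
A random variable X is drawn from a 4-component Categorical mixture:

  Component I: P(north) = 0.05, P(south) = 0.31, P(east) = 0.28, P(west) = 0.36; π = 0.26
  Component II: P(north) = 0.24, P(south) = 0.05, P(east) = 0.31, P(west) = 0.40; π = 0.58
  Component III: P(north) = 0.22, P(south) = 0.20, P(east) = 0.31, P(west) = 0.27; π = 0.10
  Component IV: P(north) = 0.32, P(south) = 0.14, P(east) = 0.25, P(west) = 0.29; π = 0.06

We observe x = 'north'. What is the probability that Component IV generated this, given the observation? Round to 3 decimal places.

0.099

By Bayes' theorem, P(k | x) = π_k f_k(x) / Σ_j π_j f_j(x).
Categorical probabilities:
  L_I = P(north | comp) = 0.05
  L_II = P(north | comp) = 0.24
  L_III = P(north | comp) = 0.22
  L_IV = P(north | comp) = 0.32
Multiply by the mixture weights:
  π_I·L_I = 0.26 × 0.05 = 0.013
  π_II·L_II = 0.58 × 0.24 = 0.1392
  π_III·L_III = 0.10 × 0.22 = 0.022
  π_IV·L_IV = 0.06 × 0.32 = 0.0192
Denominator: 0.013 + 0.1392 + 0.022 + 0.0192 = 0.1934
So the posterior for Component IV is 0.0192 / 0.1934 ≈ 0.099.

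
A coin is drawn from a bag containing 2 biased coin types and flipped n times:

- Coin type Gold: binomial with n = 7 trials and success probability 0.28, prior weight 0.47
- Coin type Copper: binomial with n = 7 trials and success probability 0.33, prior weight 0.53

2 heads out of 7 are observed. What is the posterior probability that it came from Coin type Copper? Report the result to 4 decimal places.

0.5222

P(component k | x) = π_k·f_k(x) / marginal(x), where marginal(x) = Σ_j π_j·f_j(x).
Component likelihoods at x = 2 heads out of 7:
  L_Gold = C(7,2)·0.28^2·0.72^5 = 21·0.0784·0.193492 = 0.318565
  L_Copper = C(7,2)·0.33^2·0.67^5 = 21·0.1089·0.135013 = 0.30876
Unnormalised posteriors:
  π_Gold·L_Gold = 0.47 × 0.318565 = 0.149725
  π_Copper·L_Copper = 0.53 × 0.30876 = 0.163643
Denominator: 0.149725 + 0.163643 = 0.313368
So the posterior for Coin type Copper is 0.163643 / 0.313368 ≈ 0.5222.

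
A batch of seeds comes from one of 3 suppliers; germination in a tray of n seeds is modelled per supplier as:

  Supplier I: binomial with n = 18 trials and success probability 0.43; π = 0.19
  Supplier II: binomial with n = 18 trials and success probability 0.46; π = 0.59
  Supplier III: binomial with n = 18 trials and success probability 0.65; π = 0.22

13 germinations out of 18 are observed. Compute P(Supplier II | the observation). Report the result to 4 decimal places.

0.2002

The responsibility of component k is π_k f_k(x) divided by Σ_j π_j f_j(x).
Evaluate each component's likelihood at the observed value:
  p_I = C(18,13)·0.43^13·0.57^5 = 8568·1.71826e-05·0.0601692 = 0.00885816
  p_II = C(18,13)·0.46^13·0.54^5 = 8568·4.12907e-05·0.0459165 = 0.0162443
  p_III = C(18,13)·0.65^13·0.35^5 = 8568·0.00369721·0.00525219 = 0.166377
Weight by the priors:
  π_I·p_I = 0.19 × 0.00885816 = 0.00168305
  π_II·p_II = 0.59 × 0.0162443 = 0.00958412
  π_III·p_III = 0.22 × 0.166377 = 0.0366029
Evidence: 0.00168305 + 0.00958412 + 0.0366029 = 0.0478701
P(Supplier II | x) ≈ 0.2002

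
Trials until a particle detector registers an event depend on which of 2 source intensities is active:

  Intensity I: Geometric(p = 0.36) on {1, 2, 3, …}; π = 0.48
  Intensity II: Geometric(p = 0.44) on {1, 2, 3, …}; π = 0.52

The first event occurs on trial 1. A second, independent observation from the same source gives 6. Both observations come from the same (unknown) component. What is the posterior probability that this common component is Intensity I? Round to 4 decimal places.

P(component k | x) = P(Z=k)·f_k(x) / marginal(x), where marginal(x) = Σ_j P(Z=j)·f_j(x).
Since both observations come from the same component, the likelihood for component k is f_k(x₁)·f_k(x₂).
  f_I = [0.36·(1−0.36)^0 = 0.36·1 = 0.36] × [0.0386547] = 0.0139157
  f_II = [0.44·(1−0.44)^0 = 0.44·1 = 0.44] × [0.0242322] = 0.0106622
Prior × likelihood for each component:
  P(Z=I)·f_I = 0.48 × 0.0139157 = 0.00667953
  P(Z=II)·f_II = 0.52 × 0.0106622 = 0.00554433
Denominator: 0.00667953 + 0.00554433 = 0.0122239
P(Intensity I | x) = 0.00667953 / 0.0122239 ≈ 0.5464

0.5464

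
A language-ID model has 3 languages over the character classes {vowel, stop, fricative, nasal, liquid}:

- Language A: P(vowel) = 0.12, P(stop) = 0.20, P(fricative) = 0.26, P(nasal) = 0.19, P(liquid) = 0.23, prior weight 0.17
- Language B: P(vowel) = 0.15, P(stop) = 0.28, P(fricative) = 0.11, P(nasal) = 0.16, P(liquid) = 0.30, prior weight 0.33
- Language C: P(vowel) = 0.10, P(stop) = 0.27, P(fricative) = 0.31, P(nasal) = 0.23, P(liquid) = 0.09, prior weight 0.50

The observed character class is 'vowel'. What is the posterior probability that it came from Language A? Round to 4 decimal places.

The responsibility of component k is w_k f_k(x) divided by Σ_j w_j f_j(x).
Evaluate each component's likelihood at the observed value:
  f_A = 0.12
  f_B = 0.15
  f_C = 0.1
Unnormalised posteriors:
  w_A·f_A = 0.17 × 0.12 = 0.0204
  w_B·f_B = 0.33 × 0.15 = 0.0495
  w_C·f_C = 0.50 × 0.1 = 0.05
Evidence: 0.0204 + 0.0495 + 0.05 = 0.1199
Responsibility of Language A: 0.0204 / 0.1199 ≈ 0.1701

0.1701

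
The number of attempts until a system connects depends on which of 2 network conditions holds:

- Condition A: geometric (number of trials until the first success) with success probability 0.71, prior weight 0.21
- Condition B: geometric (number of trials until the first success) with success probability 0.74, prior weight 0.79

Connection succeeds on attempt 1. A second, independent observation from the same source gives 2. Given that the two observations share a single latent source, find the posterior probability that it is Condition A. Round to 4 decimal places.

The responsibility of component k is π_k f_k(x) divided by Σ_j π_j f_j(x).
Since both observations come from the same component, the likelihood for component k is f_k(x₁)·f_k(x₂).
  f_A = [0.71·(1−0.71)^0 = 0.71·1 = 0.71] × [0.2059] = 0.146189
  f_B = [0.74·(1−0.74)^0 = 0.74·1 = 0.74] × [0.1924] = 0.142376
Prior × likelihood for each component:
  π_A·f_A = 0.21 × 0.146189 = 0.0306997
  π_B·f_B = 0.79 × 0.142376 = 0.112477
Marginal: 0.0306997 + 0.112477 = 0.143177
P(Condition A | x₁, x₂) ≈ 0.2144

0.2144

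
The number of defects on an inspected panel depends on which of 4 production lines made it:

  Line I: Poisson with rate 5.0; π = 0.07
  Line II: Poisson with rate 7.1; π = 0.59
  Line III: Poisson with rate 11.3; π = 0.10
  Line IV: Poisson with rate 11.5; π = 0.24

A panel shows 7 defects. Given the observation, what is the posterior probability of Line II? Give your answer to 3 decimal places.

Apply Bayes' rule: the posterior for each component is proportional to its prior times its likelihood at x.
Evaluate each component's likelihood at the observed value:
  p_I = e^(−5.0)·5.0^7/7! = 0.104445
  p_II = e^(−7.1)·7.1^7/7! = 0.148897
  p_III = e^(−11.3)·11.3^7/7! = 0.0577552
  p_IV = e^(−11.5)·11.5^7/7! = 0.0534648
Unnormalised posteriors:
  P(Z=I)·p_I = 0.07 × 0.104445 = 0.00731114
  P(Z=II)·p_II = 0.59 × 0.148897 = 0.0878495
  P(Z=III)·p_III = 0.10 × 0.0577552 = 0.00577552
  P(Z=IV)·p_IV = 0.24 × 0.0534648 = 0.0128315
Sum: 0.00731114 + 0.0878495 + 0.00577552 + 0.0128315 = 0.113768
So the posterior for Line II is 0.0878495 / 0.113768 ≈ 0.772.

0.772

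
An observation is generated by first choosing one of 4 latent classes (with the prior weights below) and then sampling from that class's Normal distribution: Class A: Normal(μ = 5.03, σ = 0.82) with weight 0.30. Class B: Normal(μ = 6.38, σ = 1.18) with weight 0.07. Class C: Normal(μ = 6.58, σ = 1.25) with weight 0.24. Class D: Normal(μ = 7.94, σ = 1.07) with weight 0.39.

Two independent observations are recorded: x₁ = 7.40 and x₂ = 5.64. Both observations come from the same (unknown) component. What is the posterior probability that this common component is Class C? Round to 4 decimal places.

Apply Bayes' rule: the posterior for each component is proportional to its prior times its likelihood at x.
Since both observations come from the same component, the likelihood for component k is f_k(x₁)·f_k(x₂).
  p_A = [0.00746715] × [0.368917] = 0.00275476
  p_B = [0.232689] × [0.277734] = 0.0646256
  p_C = [0.257368] × [0.240548] = 0.0619093
  p_D = [0.328262] × [0.0369998] = 0.0121456
Multiply by the mixture weights:
  w_A·p_A = 0.30 × 0.00275476 = 0.000826428
  w_B·p_B = 0.07 × 0.0646256 = 0.00452379
  w_C·p_C = 0.24 × 0.0619093 = 0.0148582
  w_D·p_D = 0.39 × 0.0121456 = 0.00473679
Normaliser: 0.000826428 + 0.00452379 + 0.0148582 + 0.00473679 = 0.0249453
P(Class C | data) ≈ 0.5956

0.5956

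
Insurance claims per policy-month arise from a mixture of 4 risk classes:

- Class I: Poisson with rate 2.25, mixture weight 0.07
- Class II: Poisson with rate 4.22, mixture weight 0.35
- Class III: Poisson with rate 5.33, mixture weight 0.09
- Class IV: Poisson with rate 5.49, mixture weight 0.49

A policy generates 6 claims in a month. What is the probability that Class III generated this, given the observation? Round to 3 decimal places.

0.105

By Bayes' theorem, P(k | x) = P(Z=k) f_k(x) / Σ_j P(Z=j) f_j(x).
Evaluate each component's likelihood at the observed value:
  L_I = e^(−2.25)·2.25^6/6! = 0.0189933
  L_II = e^(−4.22)·4.22^6/6! = 0.115297
  L_III = e^(−5.33)·5.33^6/6! = 0.154256
  L_IV = e^(−5.49)·5.49^6/6! = 0.156973
Multiply by the mixture weights:
  P(Z=I)·L_I = 0.07 × 0.0189933 = 0.00132953
  P(Z=II)·L_II = 0.35 × 0.115297 = 0.0403541
  P(Z=III)·L_III = 0.09 × 0.154256 = 0.013883
  P(Z=IV)·L_IV = 0.49 × 0.156973 = 0.0769168
Evidence: 0.00132953 + 0.0403541 + 0.013883 + 0.0769168 = 0.132483
P(Class III | the observation) ≈ 0.105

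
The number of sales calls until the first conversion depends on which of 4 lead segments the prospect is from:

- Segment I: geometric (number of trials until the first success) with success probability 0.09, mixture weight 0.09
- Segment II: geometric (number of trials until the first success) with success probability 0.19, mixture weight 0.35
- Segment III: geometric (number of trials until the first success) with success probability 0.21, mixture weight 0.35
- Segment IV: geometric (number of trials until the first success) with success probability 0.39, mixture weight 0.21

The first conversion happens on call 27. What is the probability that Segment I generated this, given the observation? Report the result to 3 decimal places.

Posterior ∝ prior × likelihood, so P(k | x) ∝ P(Z=k) f_k(x); normalise over all components.
Geometric probabilities:
  L_I = 0.09·(1−0.09)^26 = 0.09·0.0861145 = 0.0077503
  L_II = 0.19·(1−0.19)^26 = 0.19·0.00417456 = 0.000793166
  L_III = 0.21·(1−0.21)^26 = 0.21·0.00217924 = 0.00045764
  L_IV = 0.39·(1−0.39)^26 = 0.39·2.62166e-06 = 1.02245e-06
Multiply by the mixture weights:
  P(Z=I)·L_I = 0.09 × 0.0077503 = 0.000697527
  P(Z=II)·L_II = 0.35 × 0.000793166 = 0.000277608
  P(Z=III)·L_III = 0.35 × 0.00045764 = 0.000160174
  P(Z=IV)·L_IV = 0.21 × 1.02245e-06 = 2.14714e-07
Evidence: 0.000697527 + 0.000277608 + 0.000160174 + 2.14714e-07 = 0.00113552
P(Segment I | 27) = 0.000697527 / 0.00113552 ≈ 0.614

0.614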